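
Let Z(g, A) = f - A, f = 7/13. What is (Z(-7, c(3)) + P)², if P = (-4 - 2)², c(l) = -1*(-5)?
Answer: 168100/169 ≈ 994.67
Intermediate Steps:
c(l) = 5
f = 7/13 (f = 7*(1/13) = 7/13 ≈ 0.53846)
P = 36 (P = (-6)² = 36)
Z(g, A) = 7/13 - A
(Z(-7, c(3)) + P)² = ((7/13 - 1*5) + 36)² = ((7/13 - 5) + 36)² = (-58/13 + 36)² = (410/13)² = 168100/169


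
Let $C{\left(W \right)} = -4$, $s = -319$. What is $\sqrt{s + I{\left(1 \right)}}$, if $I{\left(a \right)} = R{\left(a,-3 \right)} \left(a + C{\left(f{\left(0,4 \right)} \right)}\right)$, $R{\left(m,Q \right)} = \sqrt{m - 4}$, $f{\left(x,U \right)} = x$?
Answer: $\sqrt{-319 - 3 i \sqrt{3}} \approx 0.1455 - 17.861 i$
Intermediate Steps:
$R{\left(m,Q \right)} = \sqrt{-4 + m}$
$I{\left(a \right)} = \left(-4 + a\right)^{\frac{3}{2}}$ ($I{\left(a \right)} = \sqrt{-4 + a} \left(a - 4\right) = \sqrt{-4 + a} \left(-4 + a\right) = \left(-4 + a\right)^{\frac{3}{2}}$)
$\sqrt{s + I{\left(1 \right)}} = \sqrt{-319 + \left(-4 + 1\right)^{\frac{3}{2}}} = \sqrt{-319 + \left(-3\right)^{\frac{3}{2}}} = \sqrt{-319 - 3 i \sqrt{3}}$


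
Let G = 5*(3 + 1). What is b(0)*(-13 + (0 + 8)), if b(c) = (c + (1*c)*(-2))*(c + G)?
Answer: 0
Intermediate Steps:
G = 20 (G = 5*4 = 20)
b(c) = -c*(20 + c) (b(c) = (c + (1*c)*(-2))*(c + 20) = (c + c*(-2))*(20 + c) = (c - 2*c)*(20 + c) = (-c)*(20 + c) = -c*(20 + c))
b(0)*(-13 + (0 + 8)) = (-1*0*(20 + 0))*(-13 + (0 + 8)) = (-1*0*20)*(-13 + 8) = 0*(-5) = 0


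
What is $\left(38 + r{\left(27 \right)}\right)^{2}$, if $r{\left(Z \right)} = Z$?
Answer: $4225$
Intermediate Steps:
$\left(38 + r{\left(27 \right)}\right)^{2} = \left(38 + 27\right)^{2} = 65^{2} = 4225$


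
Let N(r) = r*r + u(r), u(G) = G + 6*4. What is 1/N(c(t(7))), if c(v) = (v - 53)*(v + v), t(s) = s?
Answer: 1/414116 ≈ 2.4148e-6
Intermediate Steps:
u(G) = 24 + G (u(G) = G + 24 = 24 + G)
c(v) = 2*v*(-53 + v) (c(v) = (-53 + v)*(2*v) = 2*v*(-53 + v))
N(r) = 24 + r + r² (N(r) = r*r + (24 + r) = r² + (24 + r) = 24 + r + r²)
1/N(c(t(7))) = 1/(24 + 2*7*(-53 + 7) + (2*7*(-53 + 7))²) = 1/(24 + 2*7*(-46) + (2*7*(-46))²) = 1/(24 - 644 + (-644)²) = 1/(24 - 644 + 414736) = 1/414116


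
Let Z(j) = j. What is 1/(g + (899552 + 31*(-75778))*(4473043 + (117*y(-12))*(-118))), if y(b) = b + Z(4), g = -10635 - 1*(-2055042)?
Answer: -1/6644070670499 ≈ -1.5051e-13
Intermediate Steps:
g = 2044407 (g = -10635 + 2055042 = 2044407)
y(b) = 4 + b (y(b) = b + 4 = 4 + b)
1/(g + (899552 + 31*(-75778))*(4473043 + (117*y(-12))*(-118))) = 1/(2044407 + (899552 + 31*(-75778))*(4473043 + (117*(4 - 12))*(-118))) = 1/(2044407 + (899552 - 2349118)*(4473043 + (117*(-8))*(-118))) = 1/(2044407 - 1449566*(4473043 - 936*(-118))) = 1/(2044407 - 1449566*(4473043 + 110448)) = 1/(2044407 - 1449566*4583491) = 1/(2044407 - 6644072714906) = 1/(-6644070670499) = -1/6644070670499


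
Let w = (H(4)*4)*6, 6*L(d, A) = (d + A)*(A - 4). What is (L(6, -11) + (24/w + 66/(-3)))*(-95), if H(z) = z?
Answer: 3515/4 ≈ 878.75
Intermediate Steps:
L(d, A) = (-4 + A)*(A + d)/6 (L(d, A) = ((d + A)*(A - 4))/6 = ((A + d)*(-4 + A))/6 = ((-4 + A)*(A + d))/6 = (-4 + A)*(A + d)/6)
w = 96 (w = (4*4)*6 = 16*6 = 96)
(L(6, -11) + (24/w + 66/(-3)))*(-95) = ((-⅔*(-11) - ⅔*6 + (⅙)*(-11)² + (⅙)*(-11)*6) + (24/96 + 66/(-3)))*(-95) = ((22/3 - 4 + (⅙)*121 - 11) + (24*(1/96) + 66*(-⅓)))*(-95) = ((22/3 - 4 + 121/6 - 11) + (¼ - 22))*(-95) = (25/2 - 87/4)*(-95) = -37/4*(-95) = 3515/4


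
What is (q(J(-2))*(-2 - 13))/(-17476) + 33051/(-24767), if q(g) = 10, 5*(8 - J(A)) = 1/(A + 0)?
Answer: -286942113/216414046 ≈ -1.3259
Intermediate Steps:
J(A) = 8 - 1/(5*A) (J(A) = 8 - 1/(5*(A + 0)) = 8 - 1/(5*A))
(q(J(-2))*(-2 - 13))/(-17476) + 33051/(-24767) = (10*(-2 - 13))/(-17476) + 33051/(-24767) = (10*(-15))*(-1/17476) + 33051*(-1/24767) = -150*(-1/17476) - 33051/24767 = 75/8738 - 33051/24767 = -286942113/216414046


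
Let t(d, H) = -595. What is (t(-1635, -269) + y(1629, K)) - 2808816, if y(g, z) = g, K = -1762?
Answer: -2807782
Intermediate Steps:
(t(-1635, -269) + y(1629, K)) - 2808816 = (-595 + 1629) - 2808816 = 1034 - 2808816 = -2807782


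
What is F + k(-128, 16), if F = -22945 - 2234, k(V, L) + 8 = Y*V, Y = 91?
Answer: -36835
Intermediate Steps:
k(V, L) = -8 + 91*V
F = -25179
F + k(-128, 16) = -25179 + (-8 + 91*(-128)) = -25179 + (-8 - 11648) = -25179 - 11656 = -36835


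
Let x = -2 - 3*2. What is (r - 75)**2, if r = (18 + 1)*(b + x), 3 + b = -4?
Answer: 129600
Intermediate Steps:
b = -7 (b = -3 - 4 = -7)
x = -8 (x = -2 - 6 = -8)
r = -285 (r = (18 + 1)*(-7 - 8) = 19*(-15) = -285)
(r - 75)**2 = (-285 - 75)**2 = (-360)**2 = 129600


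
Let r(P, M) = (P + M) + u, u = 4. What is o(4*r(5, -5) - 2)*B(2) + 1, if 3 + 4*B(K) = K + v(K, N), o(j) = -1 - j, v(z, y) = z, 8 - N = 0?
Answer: -11/4 ≈ -2.7500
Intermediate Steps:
N = 8 (N = 8 - 1*0 = 8 + 0 = 8)
r(P, M) = 4 + M + P (r(P, M) = (P + M) + 4 = (M + P) + 4 = 4 + M + P)
B(K) = -¾ + K/2 (B(K) = -¾ + (K + K)/4 = -¾ + (2*K)/4 = -¾ + K/2)
o(4*r(5, -5) - 2)*B(2) + 1 = (-1 - (4*(4 - 5 + 5) - 2))*(-¾ + (½)*2) + 1 = (-1 - (4*4 - 2))*(-¾ + 1) + 1 = (-1 - (16 - 2))*(¼) + 1 = (-1 - 1*14)*(¼) + 1 = (-1 - 14)*(¼) + 1 = -15*¼ + 1 = -15/4 + 1 = -11/4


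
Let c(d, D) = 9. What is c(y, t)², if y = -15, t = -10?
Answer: 81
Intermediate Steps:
c(y, t)² = 9² = 81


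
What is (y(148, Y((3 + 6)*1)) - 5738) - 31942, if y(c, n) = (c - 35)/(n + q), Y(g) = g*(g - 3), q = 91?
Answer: -5463487/145 ≈ -37679.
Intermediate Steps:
Y(g) = g*(-3 + g)
y(c, n) = (-35 + c)/(91 + n) (y(c, n) = (c - 35)/(n + 91) = (-35 + c)/(91 + n))
(y(148, Y((3 + 6)*1)) - 5738) - 31942 = ((-35 + 148)/(91 + ((3 + 6)*1)*(-3 + (3 + 6)*1)) - 5738) - 31942 = (113/(91 + (9*1)*(-3 + 9*1)) - 5738) - 31942 = (113/(91 + 9*(-3 + 9)) - 5738) - 31942 = (113/(91 + 9*6) - 5738) - 31942 = (113/(91 + 54) - 5738) - 31942 = (113/145 - 5738) - 31942 = -831897/145 - 31942 = -5463487/145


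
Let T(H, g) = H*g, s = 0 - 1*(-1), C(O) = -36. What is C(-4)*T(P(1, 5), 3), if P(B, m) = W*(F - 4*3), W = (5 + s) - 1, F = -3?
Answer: 8100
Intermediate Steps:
s = 1 (s = 0 + 1 = 1)
W = 5 (W = (5 + 1) - 1 = 6 - 1 = 5)
P(B, m) = -75 (P(B, m) = 5*(-3 - 4*3) = 5*(-3 - 12) = 5*(-15) = -75)
C(-4)*T(P(1, 5), 3) = -(-2700)*3 = -36*(-225) = 8100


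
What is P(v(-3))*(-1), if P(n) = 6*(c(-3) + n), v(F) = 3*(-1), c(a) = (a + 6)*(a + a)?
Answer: 126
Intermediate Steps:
c(a) = 2*a*(6 + a) (c(a) = (6 + a)*(2*a) = 2*a*(6 + a))
v(F) = -3
P(n) = -108 + 6*n (P(n) = 6*(2*(-3)*(6 - 3) + n) = 6*(2*(-3)*3 + n) = 6*(-18 + n) = -108 + 6*n)
P(v(-3))*(-1) = (-108 + 6*(-3))*(-1) = (-108 - 18)*(-1) = -126*(-1) = 126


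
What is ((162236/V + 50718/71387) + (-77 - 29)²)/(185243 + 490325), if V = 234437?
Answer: 94033202499091/5653069969332296 ≈ 0.016634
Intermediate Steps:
((162236/V + 50718/71387) + (-77 - 29)²)/(185243 + 490325) = ((162236/234437 + 50718/71387) + (-77 - 29)²)/(185243 + 490325) = ((162236*(1/234437) + 50718*(1/71387)) + (-106)²)/675568 = ((162236/234437 + 50718/71387) + 11236)*(1/675568) = (23471717098/16735754119 + 11236)*(1/675568) = (188066404998182/16735754119)*(1/675568) = 94033202499091/5653069969332296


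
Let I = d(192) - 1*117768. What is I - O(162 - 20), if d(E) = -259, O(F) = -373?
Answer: -117654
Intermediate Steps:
I = -118027 (I = -259 - 1*117768 = -259 - 117768 = -118027)
I - O(162 - 20) = -118027 - 1*(-373) = -118027 + 373 = -117654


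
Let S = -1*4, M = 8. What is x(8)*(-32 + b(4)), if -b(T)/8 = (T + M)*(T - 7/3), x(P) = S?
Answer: 768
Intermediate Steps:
S = -4
x(P) = -4
b(T) = -8*(8 + T)*(-7/3 + T) (b(T) = -8*(T + 8)*(T - 7/3) = -8*(8 + T)*(T - 7*⅓) = -8*(8 + T)*(T - 7/3) = -8*(8 + T)*(-7/3 + T))
x(8)*(-32 + b(4)) = -4*(-32 + (448/3 - 8*4² - 136/3*4)) = -4*(-32 + (448/3 - 8*16 - 544/3)) = -4*(-32 + (448/3 - 128 - 544/3)) = -4*(-32 - 160) = -4*(-192) = 768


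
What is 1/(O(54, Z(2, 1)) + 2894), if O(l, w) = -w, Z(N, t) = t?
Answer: 1/2893 ≈ 0.00034566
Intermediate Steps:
1/(O(54, Z(2, 1)) + 2894) = 1/(-1*1 + 2894) = 1/(-1 + 2894) = 1/2893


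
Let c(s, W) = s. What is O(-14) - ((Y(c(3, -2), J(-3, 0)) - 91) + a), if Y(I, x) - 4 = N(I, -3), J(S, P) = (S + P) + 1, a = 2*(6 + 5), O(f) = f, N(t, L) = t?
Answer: 48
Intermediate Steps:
a = 22 (a = 2*11 = 22)
J(S, P) = 1 + P + S (J(S, P) = (P + S) + 1 = 1 + P + S)
Y(I, x) = 4 + I
O(-14) - ((Y(c(3, -2), J(-3, 0)) - 91) + a) = -14 - (((4 + 3) - 91) + 22) = -14 - ((7 - 91) + 22) = -14 - (-84 + 22) = -14 - 1*(-62) = -14 + 62 = 48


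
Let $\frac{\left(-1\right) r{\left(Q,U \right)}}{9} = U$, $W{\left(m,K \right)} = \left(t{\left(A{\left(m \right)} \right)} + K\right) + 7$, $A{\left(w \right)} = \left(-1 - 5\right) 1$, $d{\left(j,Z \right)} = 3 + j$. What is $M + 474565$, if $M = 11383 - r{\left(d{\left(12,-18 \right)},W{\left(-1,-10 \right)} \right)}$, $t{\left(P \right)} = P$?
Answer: $485867$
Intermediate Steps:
$A{\left(w \right)} = -6$ ($A{\left(w \right)} = \left(-6\right) 1 = -6$)
$W{\left(m,K \right)} = 1 + K$ ($W{\left(m,K \right)} = \left(-6 + K\right) + 7 = 1 + K$)
$r{\left(Q,U \right)} = - 9 U$
$M = 11302$ ($M = 11383 - - 9 \left(1 - 10\right) = 11383 - \left(-9\right) \left(-9\right) = 11383 - 81 = 11302$)
$M + 474565 = 11302 + 474565 = 485867$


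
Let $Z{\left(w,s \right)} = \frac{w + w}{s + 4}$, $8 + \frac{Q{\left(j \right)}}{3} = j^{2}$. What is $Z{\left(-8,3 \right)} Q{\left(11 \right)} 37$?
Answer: $- \frac{200688}{7} \approx -28670.0$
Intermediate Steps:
$Q{\left(j \right)} = -24 + 3 j^{2}$
$Z{\left(w,s \right)} = \frac{2 w}{4 + s}$
$Z{\left(-8,3 \right)} Q{\left(11 \right)} 37 = 2 \left(-8\right) \frac{1}{4 + 3} \left(-24 + 3 \cdot 11^{2}\right) 37 = 2 \left(-8\right) \frac{1}{7} \left(-24 + 3 \cdot 121\right) 37 = 2 \left(-8\right) \frac{1}{7} \left(-24 + 363\right) 37 = \left(- \frac{16}{7}\right) 339 \cdot 37 = \left(- \frac{5424}{7}\right) 37 = - \frac{200688}{7}$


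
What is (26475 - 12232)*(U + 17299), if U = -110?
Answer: 244822927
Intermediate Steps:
(26475 - 12232)*(U + 17299) = (26475 - 12232)*(-110 + 17299) = 14243*17189 = 244822927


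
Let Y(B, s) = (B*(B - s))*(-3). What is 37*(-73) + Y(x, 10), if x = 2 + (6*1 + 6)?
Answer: -2869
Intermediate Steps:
x = 14 (x = 2 + (6 + 6) = 2 + 12 = 14)
Y(B, s) = -3*B*(B - s)
37*(-73) + Y(x, 10) = 37*(-73) + 3*14*(10 - 1*14) = -2701 + 3*14*(10 - 14) = -2701 + 3*14*(-4) = -2701 - 168 = -2869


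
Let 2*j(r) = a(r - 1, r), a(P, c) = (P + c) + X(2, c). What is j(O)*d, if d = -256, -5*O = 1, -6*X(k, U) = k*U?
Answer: 512/3 ≈ 170.67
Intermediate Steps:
X(k, U) = -U*k/6 (X(k, U) = -k*U/6 = -U*k/6)
O = -⅕ (O = -⅕*1 = -⅕ ≈ -0.20000)
a(P, c) = P + 2*c/3 (a(P, c) = (P + c) - ⅙*c*2 = (P + c) - c/3 = P + 2*c/3)
j(r) = -½ + 5*r/6 (j(r) = ((r - 1) + 2*r/3)/2 = ((-1 + r) + 2*r/3)/2 = (-1 + 5*r/3)/2 = -½ + 5*r/6)
j(O)*d = (-½ + (⅚)*(-⅕))*(-256) = (-½ - ⅙)*(-256) = -⅔*(-256) = 512/3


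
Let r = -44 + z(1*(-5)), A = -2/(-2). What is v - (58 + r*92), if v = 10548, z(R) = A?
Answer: 14446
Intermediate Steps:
A = 1 (A = -2*(-½) = 1)
z(R) = 1
r = -43 (r = -44 + 1 = -43)
v - (58 + r*92) = 10548 - (58 - 43*92) = 10548 - (58 - 3956) = 10548 - 1*(-3898) = 10548 + 3898 = 14446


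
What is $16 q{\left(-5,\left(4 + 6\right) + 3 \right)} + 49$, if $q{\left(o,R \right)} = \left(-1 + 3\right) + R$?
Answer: $289$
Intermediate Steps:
$q{\left(o,R \right)} = 2 + R$
$16 q{\left(-5,\left(4 + 6\right) + 3 \right)} + 49 = 16 \left(2 + \left(\left(4 + 6\right) + 3\right)\right) + 49 = 16 \left(2 + \left(10 + 3\right)\right) + 49 = 16 \left(2 + 13\right) + 49 = 16 \cdot 15 + 49 = 240 + 49 = 289$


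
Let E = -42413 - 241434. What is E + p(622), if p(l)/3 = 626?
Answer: -281969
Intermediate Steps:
p(l) = 1878 (p(l) = 3*626 = 1878)
E = -283847
E + p(622) = -283847 + 1878 = -281969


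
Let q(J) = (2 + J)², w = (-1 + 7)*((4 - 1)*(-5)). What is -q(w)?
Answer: -7744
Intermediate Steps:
w = -90 (w = 6*(3*(-5)) = 6*(-15) = -90)
-q(w) = -(2 - 90)² = -1*(-88)² = -1*7744 = -7744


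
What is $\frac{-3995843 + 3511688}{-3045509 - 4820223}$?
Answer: $\frac{69165}{1123676} \approx 0.061552$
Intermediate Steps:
$\frac{-3995843 + 3511688}{-3045509 - 4820223} = - \frac{484155}{-7865732} = \left(-484155\right) \left(- \frac{1}{7865732}\right) = \frac{69165}{1123676}$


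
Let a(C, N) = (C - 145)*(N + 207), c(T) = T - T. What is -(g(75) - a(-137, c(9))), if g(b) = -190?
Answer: -58184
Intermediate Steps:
c(T) = 0
a(C, N) = (-145 + C)*(207 + N)
-(g(75) - a(-137, c(9))) = -(-190 - (-30015 - 145*0 + 207*(-137) - 137*0)) = -(-190 - (-30015 + 0 - 28359 + 0)) = -(-190 - 1*(-58374)) = -(-190 + 58374) = -1*58184 = -58184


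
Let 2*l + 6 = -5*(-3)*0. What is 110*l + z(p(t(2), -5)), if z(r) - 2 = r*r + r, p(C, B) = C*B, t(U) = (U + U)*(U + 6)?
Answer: 25112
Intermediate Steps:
t(U) = 2*U*(6 + U) (t(U) = (2*U)*(6 + U) = 2*U*(6 + U))
p(C, B) = B*C
z(r) = 2 + r + r**2 (z(r) = 2 + (r*r + r) = 2 + (r**2 + r) = 2 + (r + r**2) = 2 + r + r**2)
l = -3 (l = -3 + (-5*(-3)*0)/2 = -3 + (15*0)/2 = -3 + (1/2)*0 = -3 + 0 = -3)
110*l + z(p(t(2), -5)) = 110*(-3) + (2 - 10*2*(6 + 2) + (-10*2*(6 + 2))**2) = -330 + (2 - 10*2*8 + (-10*2*8)**2) = -330 + (2 - 5*32 + (-5*32)**2) = -330 + (2 - 160 + (-160)**2) = -330 + (2 - 160 + 25600) = -330 + 25442 = 25112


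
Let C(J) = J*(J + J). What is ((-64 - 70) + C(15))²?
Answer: 99856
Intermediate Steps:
C(J) = 2*J² (C(J) = J*(2*J) = 2*J²)
((-64 - 70) + C(15))² = ((-64 - 70) + 2*15²)² = (-134 + 2*225)² = (-134 + 450)² = 316² = 99856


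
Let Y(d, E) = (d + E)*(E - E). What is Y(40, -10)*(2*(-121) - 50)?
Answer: 0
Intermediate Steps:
Y(d, E) = 0 (Y(d, E) = (E + d)*0 = 0)
Y(40, -10)*(2*(-121) - 50) = 0*(2*(-121) - 50) = 0*(-242 - 50) = 0*(-292) = 0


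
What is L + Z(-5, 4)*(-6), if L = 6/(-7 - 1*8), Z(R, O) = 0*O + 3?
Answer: -92/5 ≈ -18.400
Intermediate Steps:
Z(R, O) = 3 (Z(R, O) = 0 + 3 = 3)
L = -⅖ (L = 6/(-7 - 8) = 6/(-15) = 6*(-1/15) = -⅖ ≈ -0.40000)
L + Z(-5, 4)*(-6) = -⅖ + 3*(-6) = -⅖ - 18 = -92/5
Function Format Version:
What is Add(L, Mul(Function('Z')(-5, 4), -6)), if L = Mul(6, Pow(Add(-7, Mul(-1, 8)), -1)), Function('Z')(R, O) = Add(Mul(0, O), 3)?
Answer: Rational(-92, 5) ≈ -18.400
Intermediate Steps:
Function('Z')(R, O) = 3 (Function('Z')(R, O) = Add(0, 3) = 3)
L = Rational(-2, 5) (L = Mul(6, Pow(Add(-7, -8), -1)) = Mul(6, Pow(-15, -1)) = Mul(6, Rational(-1, 15)) = Rational(-2, 5) ≈ -0.40000)
Add(L, Mul(Function('Z')(-5, 4), -6)) = Add(Rational(-2, 5), Mul(3, -6)) = Add(Rational(-2, 5), -18) = Rational(-92, 5)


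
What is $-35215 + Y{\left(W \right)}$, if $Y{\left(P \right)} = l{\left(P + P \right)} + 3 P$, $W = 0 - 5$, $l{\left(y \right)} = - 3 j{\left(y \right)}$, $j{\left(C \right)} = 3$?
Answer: $-35239$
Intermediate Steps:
$l{\left(y \right)} = -9$ ($l{\left(y \right)} = \left(-3\right) 3 = -9$)
$W = -5$ ($W = 0 - 5 = -5$)
$Y{\left(P \right)} = -9 + 3 P$
$-35215 + Y{\left(W \right)} = -35215 + \left(-9 + 3 \left(-5\right)\right) = -35215 - 24 = -35239$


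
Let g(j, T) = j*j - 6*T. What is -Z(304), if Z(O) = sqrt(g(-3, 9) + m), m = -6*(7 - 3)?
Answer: -I*sqrt(69) ≈ -8.3066*I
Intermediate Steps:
g(j, T) = j**2 - 6*T
m = -24 (m = -6*4 = -24)
Z(O) = I*sqrt(69) (Z(O) = sqrt(((-3)**2 - 6*9) - 24) = sqrt((9 - 54) - 24) = sqrt(-45 - 24) = sqrt(-69) = I*sqrt(69))
-Z(304) = -I*sqrt(69)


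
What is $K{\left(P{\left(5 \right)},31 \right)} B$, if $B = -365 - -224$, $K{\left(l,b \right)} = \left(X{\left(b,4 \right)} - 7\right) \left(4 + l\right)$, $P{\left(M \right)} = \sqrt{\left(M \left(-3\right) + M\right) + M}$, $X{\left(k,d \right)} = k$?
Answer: $-13536 - 3384 i \sqrt{5} \approx -13536.0 - 7566.9 i$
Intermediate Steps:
$P{\left(M \right)} = \sqrt{- M}$ ($P{\left(M \right)} = \sqrt{\left(- 3 M + M\right) + M} = \sqrt{- 2 M + M} = \sqrt{- M}$)
$K{\left(l,b \right)} = \left(-7 + b\right) \left(4 + l\right)$ ($K{\left(l,b \right)} = \left(b - 7\right) \left(4 + l\right) = \left(-7 + b\right) \left(4 + l\right)$)
$B = -141$ ($B = -365 + 224 = -141$)
$K{\left(P{\left(5 \right)},31 \right)} B = \left(-28 - 7 \sqrt{\left(-1\right) 5} + 4 \cdot 31 + 31 \sqrt{\left(-1\right) 5}\right) \left(-141\right) = \left(-28 - 7 \sqrt{-5} + 124 + 31 \sqrt{-5}\right) \left(-141\right) = \left(-28 - 7 i \sqrt{5} + 124 + 31 i \sqrt{5}\right) \left(-141\right) = \left(96 + 24 i \sqrt{5}\right) \left(-141\right) = -13536 - 3384 i \sqrt{5}$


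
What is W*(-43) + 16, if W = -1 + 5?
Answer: -156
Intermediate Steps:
W = 4
W*(-43) + 16 = 4*(-43) + 16 = -172 + 16 = -156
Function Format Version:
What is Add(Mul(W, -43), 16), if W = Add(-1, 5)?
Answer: -156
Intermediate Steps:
W = 4
Add(Mul(W, -43), 16) = Add(Mul(4, -43), 16) = Add(-172, 16) = -156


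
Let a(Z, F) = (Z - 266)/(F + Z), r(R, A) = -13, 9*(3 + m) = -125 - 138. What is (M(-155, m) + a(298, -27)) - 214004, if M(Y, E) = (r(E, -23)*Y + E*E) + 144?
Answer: -4627415903/21951 ≈ -2.1081e+5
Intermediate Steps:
m = -290/9 (m = -3 + (-125 - 138)/9 = -3 + (1/9)*(-263) = -3 - 263/9 = -290/9 ≈ -32.222)
a(Z, F) = (-266 + Z)/(F + Z)
M(Y, E) = 144 + E**2 - 13*Y (M(Y, E) = (-13*Y + E*E) + 144 = (-13*Y + E**2) + 144 = (E**2 - 13*Y) + 144 = 144 + E**2 - 13*Y)
(M(-155, m) + a(298, -27)) - 214004 = ((144 + (-290/9)**2 - 13*(-155)) + (-266 + 298)/(-27 + 298)) - 214004 = ((144 + 84100/81 + 2015) + 32/271) - 214004 = (258979/81 + (1/271)*32) - 214004 = (258979/81 + 32/271) - 214004 = 70185901/21951 - 214004 = -4627415903/21951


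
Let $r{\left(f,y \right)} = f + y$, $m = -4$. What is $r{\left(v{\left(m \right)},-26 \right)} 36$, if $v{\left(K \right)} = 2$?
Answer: $-864$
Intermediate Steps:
$r{\left(v{\left(m \right)},-26 \right)} 36 = \left(2 - 26\right) 36 = \left(-24\right) 36 = -864$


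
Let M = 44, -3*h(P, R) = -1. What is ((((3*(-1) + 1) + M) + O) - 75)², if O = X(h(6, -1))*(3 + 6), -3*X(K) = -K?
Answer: 1024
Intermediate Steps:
h(P, R) = ⅓ (h(P, R) = -⅓*(-1) = ⅓)
X(K) = K/3 (X(K) = -(-1)*K/3 = K/3)
O = 1 (O = ((⅓)*(⅓))*(3 + 6) = (⅑)*9 = 1)
((((3*(-1) + 1) + M) + O) - 75)² = ((((3*(-1) + 1) + 44) + 1) - 75)² = ((((-3 + 1) + 44) + 1) - 75)² = (((-2 + 44) + 1) - 75)² = ((42 + 1) - 75)² = (43 - 75)² = (-32)² = 1024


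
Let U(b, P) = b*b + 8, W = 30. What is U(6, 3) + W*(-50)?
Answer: -1456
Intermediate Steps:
U(b, P) = 8 + b**2 (U(b, P) = b**2 + 8 = 8 + b**2)
U(6, 3) + W*(-50) = (8 + 6**2) + 30*(-50) = (8 + 36) - 1500 = 44 - 1500 = -1456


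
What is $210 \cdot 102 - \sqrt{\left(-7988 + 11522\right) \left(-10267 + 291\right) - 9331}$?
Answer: $21420 - i \sqrt{35264515} \approx 21420.0 - 5938.4 i$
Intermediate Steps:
$210 \cdot 102 - \sqrt{\left(-7988 + 11522\right) \left(-10267 + 291\right) - 9331} = 21420 - \sqrt{3534 \left(-9976\right) - 9331} = 21420 - \sqrt{-35255184 - 9331} = 21420 - \sqrt{-35264515} = 21420 - i \sqrt{35264515}$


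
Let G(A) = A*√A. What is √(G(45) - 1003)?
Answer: √(-1003 + 135*√5) ≈ 26.479*I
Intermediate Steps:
G(A) = A^(3/2)
√(G(45) - 1003) = √(45^(3/2) - 1003) = √(135*√5 - 1003) = √(-1003 + 135*√5)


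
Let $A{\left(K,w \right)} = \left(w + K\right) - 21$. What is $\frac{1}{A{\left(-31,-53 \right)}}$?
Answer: $- \frac{1}{105} \approx -0.0095238$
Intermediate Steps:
$A{\left(K,w \right)} = -21 + K + w$ ($A{\left(K,w \right)} = \left(K + w\right) - 21 = -21 + K + w$)
$\frac{1}{A{\left(-31,-53 \right)}} = \frac{1}{-21 - 31 - 53} = \frac{1}{-105} = - \frac{1}{105}$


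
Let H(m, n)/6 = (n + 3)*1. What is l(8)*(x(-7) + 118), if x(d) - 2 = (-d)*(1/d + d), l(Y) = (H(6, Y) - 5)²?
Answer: 260470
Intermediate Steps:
H(m, n) = 18 + 6*n (H(m, n) = 6*((n + 3)*1) = 6*((3 + n)*1) = 6*(3 + n) = 18 + 6*n)
l(Y) = (13 + 6*Y)² (l(Y) = ((18 + 6*Y) - 5)² = (13 + 6*Y)²)
x(d) = 2 - d*(d + 1/d) (x(d) = 2 + (-d)*(1/d + d) = 2 + (-d)*(d + 1/d) = 2 - d*(d + 1/d))
l(8)*(x(-7) + 118) = (13 + 6*8)²*((1 - 1*(-7)²) + 118) = (13 + 48)²*((1 - 1*49) + 118) = 61²*((1 - 49) + 118) = 3721*(-48 + 118) = 3721*70 = 260470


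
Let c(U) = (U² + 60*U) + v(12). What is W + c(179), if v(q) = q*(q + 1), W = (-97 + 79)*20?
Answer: 42577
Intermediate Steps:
W = -360 (W = -18*20 = -360)
v(q) = q*(1 + q)
c(U) = 156 + U² + 60*U (c(U) = (U² + 60*U) + 12*(1 + 12) = (U² + 60*U) + 12*13 = (U² + 60*U) + 156 = 156 + U² + 60*U)
W + c(179) = -360 + (156 + 179² + 60*179) = -360 + (156 + 32041 + 10740) = -360 + 42937 = 42577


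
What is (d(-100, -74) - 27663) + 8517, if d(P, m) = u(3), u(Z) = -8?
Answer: -19154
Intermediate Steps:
d(P, m) = -8
(d(-100, -74) - 27663) + 8517 = (-8 - 27663) + 8517 = -27671 + 8517 = -19154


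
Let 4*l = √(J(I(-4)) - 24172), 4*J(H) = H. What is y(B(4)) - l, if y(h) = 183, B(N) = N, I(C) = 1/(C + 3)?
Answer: 183 - I*√96689/8 ≈ 183.0 - 38.869*I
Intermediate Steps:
I(C) = 1/(3 + C)
J(H) = H/4
l = I*√96689/8 (l = √(1/(4*(3 - 4)) - 24172)/4 = √((¼)/(-1) - 24172)/4 = √((¼)*(-1) - 24172)/4 = √(-¼ - 24172)/4 = √(-96689/4)/4 = (I*√96689/2)/4 = I*√96689/8 ≈ 38.869*I)
y(B(4)) - l = 183 - I*√96689/8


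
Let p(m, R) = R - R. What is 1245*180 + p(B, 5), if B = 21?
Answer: 224100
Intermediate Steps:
p(m, R) = 0
1245*180 + p(B, 5) = 1245*180 + 0 = 224100 + 0 = 224100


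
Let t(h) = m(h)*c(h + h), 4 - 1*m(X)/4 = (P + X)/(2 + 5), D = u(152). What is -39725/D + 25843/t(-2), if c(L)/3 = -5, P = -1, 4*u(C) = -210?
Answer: 408833/620 ≈ 659.41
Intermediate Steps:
u(C) = -105/2 (u(C) = (¼)*(-210) = -105/2)
D = -105/2 ≈ -52.500
c(L) = -15 (c(L) = 3*(-5) = -15)
m(X) = 116/7 - 4*X/7 (m(X) = 16 - 4*(-1 + X)/(2 + 5) = 16 - 4*(-1 + X)/7 = 16 - 4*(-⅐ + X/7) = 16 + (4/7 - 4*X/7) = 116/7 - 4*X/7)
t(h) = -1740/7 + 60*h/7 (t(h) = (116/7 - 4*h/7)*(-15) = -1740/7 + 60*h/7)
-39725/D + 25843/t(-2) = -39725/(-105/2) + 25843/(-1740/7 + (60/7)*(-2)) = -39725*(-2/105) + 25843/(-1740/7 - 120/7) = 2270/3 + 25843/(-1860/7) = 2270/3 + 25843*(-7/1860) = 2270/3 - 180901/1860 = 408833/620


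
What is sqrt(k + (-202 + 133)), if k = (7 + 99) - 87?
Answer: 5*I*sqrt(2) ≈ 7.0711*I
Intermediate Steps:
k = 19 (k = 106 - 87 = 19)
sqrt(k + (-202 + 133)) = sqrt(19 + (-202 + 133)) = sqrt(19 - 69) = sqrt(-50) = 5*I*sqrt(2)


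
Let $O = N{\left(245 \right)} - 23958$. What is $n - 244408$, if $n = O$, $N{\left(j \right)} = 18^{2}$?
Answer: $-268042$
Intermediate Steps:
$N{\left(j \right)} = 324$
$O = -23634$ ($O = 324 - 23958 = -23634$)
$n = -23634$
$n - 244408 = -23634 - 244408 = -268042$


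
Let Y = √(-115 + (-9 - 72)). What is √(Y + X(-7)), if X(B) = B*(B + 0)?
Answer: √(49 + 14*I) ≈ 7.0697 + 0.99014*I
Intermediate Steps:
X(B) = B² (X(B) = B*B = B²)
Y = 14*I (Y = √(-115 - 81) = √(-196) = 14*I ≈ 14.0*I)
√(Y + X(-7)) = √(14*I + (-7)²) = √(14*I + 49) = √(49 + 14*I)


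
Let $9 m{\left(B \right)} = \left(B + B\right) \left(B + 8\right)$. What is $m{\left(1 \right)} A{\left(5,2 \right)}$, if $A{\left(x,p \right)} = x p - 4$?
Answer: $12$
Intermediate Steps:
$m{\left(B \right)} = \frac{2 B \left(8 + B\right)}{9}$ ($m{\left(B \right)} = \frac{\left(B + B\right) \left(B + 8\right)}{9} = \frac{2 B \left(8 + B\right)}{9}$)
$A{\left(x,p \right)} = -4 + p x$ ($A{\left(x,p \right)} = p x - 4 = -4 + p x$)
$m{\left(1 \right)} A{\left(5,2 \right)} = \frac{2}{9} \cdot 1 \left(8 + 1\right) \left(-4 + 2 \cdot 5\right) = \frac{2}{9} \cdot 1 \cdot 9 \left(-4 + 10\right) = 2 \cdot 6 = 12$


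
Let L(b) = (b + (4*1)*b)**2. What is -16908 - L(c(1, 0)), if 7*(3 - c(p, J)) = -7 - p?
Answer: -849517/49 ≈ -17337.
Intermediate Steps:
c(p, J) = 4 + p/7 (c(p, J) = 3 - (-7 - p)/7 = 3 + (1 + p/7) = 4 + p/7)
L(b) = 25*b**2 (L(b) = (b + 4*b)**2 = (5*b)**2 = 25*b**2)
-16908 - L(c(1, 0)) = -16908 - 25*(4 + (1/7)*1)**2 = -16908 - 25*(4 + 1/7)**2 = -16908 - 25*(29/7)**2 = -16908 - 25*841/49 = -16908 - 1*21025/49 = -16908 - 21025/49 = -849517/49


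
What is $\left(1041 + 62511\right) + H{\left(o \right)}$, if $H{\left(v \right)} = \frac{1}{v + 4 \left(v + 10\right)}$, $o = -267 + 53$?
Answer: $\frac{65458559}{1030} \approx 63552.0$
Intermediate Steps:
$o = -214$
$H{\left(v \right)} = \frac{1}{40 + 5 v}$ ($H{\left(v \right)} = \frac{1}{v + 4 \left(10 + v\right)} = \frac{1}{v + \left(40 + 4 v\right)} = \frac{1}{40 + 5 v}$)
$\left(1041 + 62511\right) + H{\left(o \right)} = \left(1041 + 62511\right) + \frac{1}{5 \left(8 - 214\right)} = 63552 + \frac{1}{5 \left(-206\right)} = 63552 + \frac{1}{5} \left(- \frac{1}{206}\right) = 63552 - \frac{1}{1030} = \frac{65458559}{1030}$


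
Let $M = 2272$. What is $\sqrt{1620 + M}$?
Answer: $2 \sqrt{973} \approx 62.386$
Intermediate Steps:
$\sqrt{1620 + M} = \sqrt{1620 + 2272} = \sqrt{3892} = 2 \sqrt{973}$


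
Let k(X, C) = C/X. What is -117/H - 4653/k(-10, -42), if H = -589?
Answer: -4566876/4123 ≈ -1107.7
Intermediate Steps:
-117/H - 4653/k(-10, -42) = -117/(-589) - 4653/((-42/(-10))) = -117*(-1/589) - 4653/((-42*(-1/10))) = 117/589 - 4653/21/5 = 117/589 - 4653*5/21 = 117/589 - 7755/7 = -4566876/4123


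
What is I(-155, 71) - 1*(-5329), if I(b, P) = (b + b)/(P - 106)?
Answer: 37365/7 ≈ 5337.9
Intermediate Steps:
I(b, P) = 2*b/(-106 + P) (I(b, P) = (2*b)/(-106 + P) = 2*b/(-106 + P))
I(-155, 71) - 1*(-5329) = 2*(-155)/(-106 + 71) - 1*(-5329) = 2*(-155)/(-35) + 5329 = 2*(-155)*(-1/35) + 5329 = 62/7 + 5329 = 37365/7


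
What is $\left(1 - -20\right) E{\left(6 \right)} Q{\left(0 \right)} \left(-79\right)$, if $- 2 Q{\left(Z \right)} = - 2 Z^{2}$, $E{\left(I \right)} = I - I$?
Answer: $0$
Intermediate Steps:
$E{\left(I \right)} = 0$
$Q{\left(Z \right)} = Z^{2}$ ($Q{\left(Z \right)} = - \frac{\left(-2\right) Z^{2}}{2} = Z^{2}$)
$\left(1 - -20\right) E{\left(6 \right)} Q{\left(0 \right)} \left(-79\right) = \left(1 - -20\right) 0 \cdot 0^{2} \left(-79\right) = \left(1 + 20\right) 0 \cdot 0 \left(-79\right) = 21 \cdot 0 \cdot 0 \left(-79\right) = 0 \cdot 0 \left(-79\right) = 0 \left(-79\right) = 0$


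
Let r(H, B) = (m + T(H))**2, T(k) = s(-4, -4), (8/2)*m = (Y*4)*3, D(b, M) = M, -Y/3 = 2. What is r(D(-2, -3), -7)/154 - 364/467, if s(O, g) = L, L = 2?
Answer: 31748/35959 ≈ 0.88289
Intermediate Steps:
Y = -6 (Y = -3*2 = -6)
s(O, g) = 2
m = -18 (m = (-6*4*3)/4 = (-24*3)/4 = (1/4)*(-72) = -18)
T(k) = 2
r(H, B) = 256 (r(H, B) = (-18 + 2)**2 = (-16)**2 = 256)
r(D(-2, -3), -7)/154 - 364/467 = 256/154 - 364/467 = 256*(1/154) - 364*1/467 = 128/77 - 364/467 = 31748/35959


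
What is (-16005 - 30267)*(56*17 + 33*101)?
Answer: -198275520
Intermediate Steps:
(-16005 - 30267)*(56*17 + 33*101) = -46272*(952 + 3333) = -46272*4285 = -198275520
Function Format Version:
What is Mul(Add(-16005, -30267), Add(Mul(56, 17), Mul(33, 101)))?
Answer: -198275520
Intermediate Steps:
Mul(Add(-16005, -30267), Add(Mul(56, 17), Mul(33, 101))) = Mul(-46272, Add(952, 3333)) = Mul(-46272, 4285) = -198275520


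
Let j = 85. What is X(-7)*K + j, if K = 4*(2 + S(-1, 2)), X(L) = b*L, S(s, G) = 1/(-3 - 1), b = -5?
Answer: 330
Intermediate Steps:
S(s, G) = -1/4 (S(s, G) = 1/(-4) = -1/4)
X(L) = -5*L
K = 7 (K = 4*(2 - 1/4) = 4*(7/4) = 7)
X(-7)*K + j = -5*(-7)*7 + 85 = 35*7 + 85 = 245 + 85 = 330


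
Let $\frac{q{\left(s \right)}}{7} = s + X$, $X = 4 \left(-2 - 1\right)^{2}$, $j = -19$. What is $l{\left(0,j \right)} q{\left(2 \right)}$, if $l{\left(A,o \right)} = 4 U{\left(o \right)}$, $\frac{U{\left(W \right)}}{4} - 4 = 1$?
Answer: $21280$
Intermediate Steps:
$U{\left(W \right)} = 20$ ($U{\left(W \right)} = 16 + 4 \cdot 1 = 16 + 4 = 20$)
$l{\left(A,o \right)} = 80$ ($l{\left(A,o \right)} = 4 \cdot 20 = 80$)
$X = 36$ ($X = 4 \left(-3\right)^{2} = 4 \cdot 9 = 36$)
$q{\left(s \right)} = 252 + 7 s$ ($q{\left(s \right)} = 7 \left(s + 36\right) = 7 \left(36 + s\right) = 252 + 7 s$)
$l{\left(0,j \right)} q{\left(2 \right)} = 80 \left(252 + 7 \cdot 2\right) = 80 \left(252 + 14\right) = 80 \cdot 266 = 21280$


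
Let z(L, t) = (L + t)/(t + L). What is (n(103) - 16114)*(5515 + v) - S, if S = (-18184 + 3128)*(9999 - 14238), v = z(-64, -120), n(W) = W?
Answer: -152139060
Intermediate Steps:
z(L, t) = 1 (z(L, t) = (L + t)/(L + t) = 1)
v = 1
S = 63822384 (S = -15056*(-4239) = 63822384)
(n(103) - 16114)*(5515 + v) - S = (103 - 16114)*(5515 + 1) - 1*63822384 = -16011*5516 - 63822384 = -88316676 - 63822384 = -152139060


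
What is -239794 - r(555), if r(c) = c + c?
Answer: -240904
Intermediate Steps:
r(c) = 2*c
-239794 - r(555) = -239794 - 2*555 = -239794 - 1*1110 = -239794 - 1110 = -240904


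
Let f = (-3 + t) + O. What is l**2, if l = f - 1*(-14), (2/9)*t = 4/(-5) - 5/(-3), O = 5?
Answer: 39601/100 ≈ 396.01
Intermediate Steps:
t = 39/10 (t = 9*(4/(-5) - 5/(-3))/2 = 9*(4*(-1/5) - 5*(-1/3))/2 = 9*(-4/5 + 5/3)/2 = (9/2)*(13/15) = 39/10 ≈ 3.9000)
f = 59/10 (f = (-3 + 39/10) + 5 = 9/10 + 5 = 59/10 ≈ 5.9000)
l = 199/10 (l = 59/10 - 1*(-14) = 59/10 + 14 = 199/10 ≈ 19.900)
l**2 = (199/10)**2 = 39601/100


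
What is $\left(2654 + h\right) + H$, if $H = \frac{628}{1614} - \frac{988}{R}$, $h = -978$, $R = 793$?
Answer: $\frac{82462274}{49227} \approx 1675.1$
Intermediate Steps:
$H = - \frac{42178}{49227}$ ($H = \frac{628}{1614} - \frac{988}{793} = 628 \cdot \frac{1}{1614} - \frac{76}{61} = \frac{314}{807} - \frac{76}{61} = - \frac{42178}{49227} \approx -0.85681$)
$\left(2654 + h\right) + H = \left(2654 - 978\right) - \frac{42178}{49227} = 1676 - \frac{42178}{49227} = \frac{82462274}{49227}$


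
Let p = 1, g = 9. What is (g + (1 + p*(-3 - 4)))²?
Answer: 9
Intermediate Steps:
(g + (1 + p*(-3 - 4)))² = (9 + (1 + 1*(-3 - 4)))² = (9 + (1 + 1*(-7)))² = (9 + (1 - 7))² = (9 - 6)² = 3² = 9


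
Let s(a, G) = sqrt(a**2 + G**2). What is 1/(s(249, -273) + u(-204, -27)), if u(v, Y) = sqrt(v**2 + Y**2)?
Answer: 1/(3*(sqrt(4705) + sqrt(15170))) ≈ 0.0017383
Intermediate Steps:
u(v, Y) = sqrt(Y**2 + v**2)
s(a, G) = sqrt(G**2 + a**2)
1/(s(249, -273) + u(-204, -27)) = 1/(sqrt((-273)**2 + 249**2) + sqrt((-27)**2 + (-204)**2)) = 1/(sqrt(74529 + 62001) + sqrt(729 + 41616)) = 1/(sqrt(136530) + sqrt(42345)) = 1/(3*sqrt(15170) + 3*sqrt(4705)) = 1/(3*sqrt(4705) + 3*sqrt(15170))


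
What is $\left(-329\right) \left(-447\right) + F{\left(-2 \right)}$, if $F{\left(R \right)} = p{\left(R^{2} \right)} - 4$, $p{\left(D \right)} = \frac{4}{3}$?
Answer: $\frac{441181}{3} \approx 1.4706 \cdot 10^{5}$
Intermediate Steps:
$p{\left(D \right)} = \frac{4}{3}$ ($p{\left(D \right)} = 4 \cdot \frac{1}{3} = \frac{4}{3}$)
$F{\left(R \right)} = - \frac{8}{3}$ ($F{\left(R \right)} = \frac{4}{3} - 4 = - \frac{8}{3}$)
$\left(-329\right) \left(-447\right) + F{\left(-2 \right)} = \left(-329\right) \left(-447\right) - \frac{8}{3} = 147063 - \frac{8}{3} = \frac{441181}{3}$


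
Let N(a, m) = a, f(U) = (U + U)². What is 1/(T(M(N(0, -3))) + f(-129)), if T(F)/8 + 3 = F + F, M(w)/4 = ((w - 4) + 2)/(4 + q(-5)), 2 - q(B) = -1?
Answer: 7/465652 ≈ 1.5033e-5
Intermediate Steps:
q(B) = 3 (q(B) = 2 - 1*(-1) = 2 + 1 = 3)
f(U) = 4*U² (f(U) = (2*U)² = 4*U²)
M(w) = -8/7 + 4*w/7 (M(w) = 4*(((w - 4) + 2)/(4 + 3)) = 4*(((-4 + w) + 2)/7) = 4*((-2 + w)*(⅐)) = 4*(-2/7 + w/7) = -8/7 + 4*w/7)
T(F) = -24 + 16*F (T(F) = -24 + 8*(F + F) = -24 + 8*(2*F) = -24 + 16*F)
1/(T(M(N(0, -3))) + f(-129)) = 1/((-24 + 16*(-8/7 + (4/7)*0)) + 4*(-129)²) = 1/((-24 + 16*(-8/7 + 0)) + 4*16641) = 1/((-24 + 16*(-8/7)) + 66564) = 1/((-24 - 128/7) + 66564) = 1/(-296/7 + 66564) = 1/(465652/7) = 7/465652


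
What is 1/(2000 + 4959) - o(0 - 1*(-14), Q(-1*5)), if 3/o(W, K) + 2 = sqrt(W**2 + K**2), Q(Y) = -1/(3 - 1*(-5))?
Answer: -2659967/85519151 - 24*sqrt(12545)/12289 ≈ -0.24984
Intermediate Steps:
Q(Y) = -1/8 (Q(Y) = -1/(3 + 5) = -1/8)
o(W, K) = 3/(-2 + sqrt(K**2 + W**2)) (o(W, K) = 3/(-2 + sqrt(W**2 + K**2)) = 3/(-2 + sqrt(K**2 + W**2)))
1/(2000 + 4959) - o(0 - 1*(-14), Q(-1*5)) = 1/(2000 + 4959) - 3/(-2 + sqrt((-1/8)**2 + (0 - 1*(-14))**2)) = 1/6959 - 3/(-2 + sqrt(1/64 + (0 + 14)**2)) = 1/6959 - 3/(-2 + sqrt(1/64 + 14**2)) = 1/6959 - 3/(-2 + sqrt(1/64 + 196)) = 1/6959 - 3/(-2 + sqrt(12545/64)) = 1/6959 - 3/(-2 + sqrt(12545)/8)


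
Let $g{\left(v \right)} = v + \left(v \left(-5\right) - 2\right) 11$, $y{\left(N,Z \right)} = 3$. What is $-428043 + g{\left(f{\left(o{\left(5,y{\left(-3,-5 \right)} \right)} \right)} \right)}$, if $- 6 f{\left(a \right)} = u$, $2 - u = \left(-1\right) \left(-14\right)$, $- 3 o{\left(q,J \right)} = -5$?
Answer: $-428173$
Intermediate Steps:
$o{\left(q,J \right)} = \frac{5}{3}$ ($o{\left(q,J \right)} = \left(- \frac{1}{3}\right) \left(-5\right) = \frac{5}{3}$)
$u = -12$ ($u = 2 - \left(-1\right) \left(-14\right) = 2 - 14 = -12$)
$f{\left(a \right)} = 2$ ($f{\left(a \right)} = \left(- \frac{1}{6}\right) \left(-12\right) = 2$)
$g{\left(v \right)} = -22 - 54 v$ ($g{\left(v \right)} = v + \left(- 5 v - 2\right) 11 = v + \left(-2 - 5 v\right) 11 = v - \left(22 + 55 v\right) = -22 - 54 v$)
$-428043 + g{\left(f{\left(o{\left(5,y{\left(-3,-5 \right)} \right)} \right)} \right)} = -428043 - 130 = -428173$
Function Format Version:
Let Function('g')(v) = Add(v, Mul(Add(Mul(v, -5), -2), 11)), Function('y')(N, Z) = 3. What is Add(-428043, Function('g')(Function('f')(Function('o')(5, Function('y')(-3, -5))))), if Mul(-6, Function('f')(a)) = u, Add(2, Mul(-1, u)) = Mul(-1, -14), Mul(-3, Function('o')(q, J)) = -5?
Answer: -428173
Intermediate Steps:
Function('o')(q, J) = Rational(5, 3) (Function('o')(q, J) = Mul(Rational(-1, 3), -5) = Rational(5, 3))
u = -12 (u = Add(2, Mul(-1, Mul(-1, -14))) = Add(2, Mul(-1, 14)) = Add(2, -14) = -12)
Function('f')(a) = 2 (Function('f')(a) = Mul(Rational(-1, 6), -12) = 2)
Function('g')(v) = Add(-22, Mul(-54, v)) (Function('g')(v) = Add(v, Mul(Add(Mul(-5, v), -2), 11)) = Add(v, Mul(Add(-2, Mul(-5, v)), 11)) = Add(v, Add(-22, Mul(-55, v))) = Add(-22, Mul(-54, v)))
Add(-428043, Function('g')(Function('f')(Function('o')(5, Function('y')(-3, -5))))) = Add(-428043, Add(-22, Mul(-54, 2))) = Add(-428043, Add(-22, -108)) = Add(-428043, -130) = -428173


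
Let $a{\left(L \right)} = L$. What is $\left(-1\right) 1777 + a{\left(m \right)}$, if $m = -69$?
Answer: $-1846$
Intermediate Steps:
$\left(-1\right) 1777 + a{\left(m \right)} = \left(-1\right) 1777 - 69 = -1777 - 69 = -1846$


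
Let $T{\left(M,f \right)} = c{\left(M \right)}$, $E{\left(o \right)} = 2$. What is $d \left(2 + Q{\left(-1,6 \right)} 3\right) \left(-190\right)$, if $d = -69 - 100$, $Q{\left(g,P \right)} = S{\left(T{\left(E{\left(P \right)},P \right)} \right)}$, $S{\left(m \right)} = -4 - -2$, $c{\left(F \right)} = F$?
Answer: $-128440$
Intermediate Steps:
$T{\left(M,f \right)} = M$
$S{\left(m \right)} = -2$ ($S{\left(m \right)} = -4 + 2 = -2$)
$Q{\left(g,P \right)} = -2$
$d = -169$ ($d = -69 - 100 = -169$)
$d \left(2 + Q{\left(-1,6 \right)} 3\right) \left(-190\right) = - 169 \left(2 - 6\right) \left(-190\right) = \left(-169\right) \left(-4\right) \left(-190\right) = 676 \left(-190\right) = -128440$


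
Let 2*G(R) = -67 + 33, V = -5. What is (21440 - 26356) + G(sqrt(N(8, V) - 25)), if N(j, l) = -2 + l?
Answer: -4933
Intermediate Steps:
G(R) = -17 (G(R) = (-67 + 33)/2 = (1/2)*(-34) = -17)
(21440 - 26356) + G(sqrt(N(8, V) - 25)) = (21440 - 26356) - 17 = -4916 - 17 = -4933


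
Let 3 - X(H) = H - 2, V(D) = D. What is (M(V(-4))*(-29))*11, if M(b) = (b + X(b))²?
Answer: -7975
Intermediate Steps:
X(H) = 5 - H (X(H) = 3 - (H - 2) = 3 - (-2 + H) = 3 + (2 - H) = 5 - H)
M(b) = 25 (M(b) = (b + (5 - b))² = 5² = 25)
(M(V(-4))*(-29))*11 = (25*(-29))*11 = -725*11 = -7975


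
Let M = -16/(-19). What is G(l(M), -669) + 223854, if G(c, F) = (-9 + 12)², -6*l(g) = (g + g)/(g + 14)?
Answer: 223863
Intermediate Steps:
M = 16/19 (M = -16*(-1/19) = 16/19 ≈ 0.84210)
l(g) = -g/(3*(14 + g)) (l(g) = -(g + g)/(6*(g + 14)) = -2*g/(6*(14 + g)) = -g/(3*(14 + g)))
G(c, F) = 9 (G(c, F) = 3² = 9)
G(l(M), -669) + 223854 = 9 + 223854 = 223863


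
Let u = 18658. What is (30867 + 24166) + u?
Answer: 73691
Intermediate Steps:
(30867 + 24166) + u = (30867 + 24166) + 18658 = 55033 + 18658 = 73691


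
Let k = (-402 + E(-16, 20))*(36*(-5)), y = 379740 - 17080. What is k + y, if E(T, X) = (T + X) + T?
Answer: 437180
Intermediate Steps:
E(T, X) = X + 2*T
y = 362660
k = 74520 (k = (-402 + (20 + 2*(-16)))*(36*(-5)) = (-402 + (20 - 32))*(-180) = (-402 - 12)*(-180) = -414*(-180) = 74520)
k + y = 74520 + 362660 = 437180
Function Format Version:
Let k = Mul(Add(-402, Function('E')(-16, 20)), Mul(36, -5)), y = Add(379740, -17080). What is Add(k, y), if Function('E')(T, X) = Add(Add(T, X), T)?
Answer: 437180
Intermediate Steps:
Function('E')(T, X) = Add(X, Mul(2, T))
y = 362660
k = 74520 (k = Mul(Add(-402, Add(20, Mul(2, -16))), Mul(36, -5)) = Mul(Add(-402, Add(20, -32)), -180) = Mul(Add(-402, -12), -180) = Mul(-414, -180) = 74520)
Add(k, y) = Add(74520, 362660) = 437180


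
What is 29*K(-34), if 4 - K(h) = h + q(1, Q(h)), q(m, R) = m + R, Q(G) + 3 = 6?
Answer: 986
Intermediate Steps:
Q(G) = 3 (Q(G) = -3 + 6 = 3)
q(m, R) = R + m
K(h) = -h (K(h) = 4 - (h + (3 + 1)) = 4 - (h + 4) = 4 - (4 + h) = 4 + (-4 - h) = -h)
29*K(-34) = 29*(-1*(-34)) = 29*34 = 986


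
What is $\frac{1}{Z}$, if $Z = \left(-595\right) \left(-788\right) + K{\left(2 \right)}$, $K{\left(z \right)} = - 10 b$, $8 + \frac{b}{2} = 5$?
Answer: $\frac{1}{468920} \approx 2.1326 \cdot 10^{-6}$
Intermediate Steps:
$b = -6$ ($b = -16 + 2 \cdot 5 = -16 + 10 = -6$)
$K{\left(z \right)} = 60$ ($K{\left(z \right)} = \left(-10\right) \left(-6\right) = 60$)
$Z = 468920$ ($Z = \left(-595\right) \left(-788\right) + 60 = 468860 + 60 = 468920$)
$\frac{1}{Z} = \frac{1}{468920}$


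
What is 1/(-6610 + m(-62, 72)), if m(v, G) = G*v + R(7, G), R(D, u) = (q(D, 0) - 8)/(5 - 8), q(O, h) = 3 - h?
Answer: -3/33217 ≈ -9.0315e-5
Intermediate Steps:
R(D, u) = 5/3 (R(D, u) = ((3 - 1*0) - 8)/(5 - 8) = ((3 + 0) - 8)/(-3) = (3 - 8)*(-1/3) = -5*(-1/3) = 5/3)
m(v, G) = 5/3 + G*v (m(v, G) = G*v + 5/3 = 5/3 + G*v)
1/(-6610 + m(-62, 72)) = 1/(-6610 + (5/3 + 72*(-62))) = 1/(-6610 + (5/3 - 4464)) = 1/(-6610 - 13387/3) = 1/(-33217/3) = -3/33217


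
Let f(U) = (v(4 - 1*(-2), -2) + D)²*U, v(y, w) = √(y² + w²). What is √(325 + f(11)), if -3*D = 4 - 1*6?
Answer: √(6929 + 264*√10)/3 ≈ 29.371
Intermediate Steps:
v(y, w) = √(w² + y²)
D = ⅔ (D = -(4 - 1*6)/3 = -(4 - 6)/3 = -⅓*(-2) = ⅔ ≈ 0.66667)
f(U) = U*(⅔ + 2*√10)² (f(U) = (√((-2)² + (4 - 1*(-2))²) + ⅔)²*U = (√(4 + (4 + 2)²) + ⅔)²*U = (√(4 + 6²) + ⅔)²*U = (√(4 + 36) + ⅔)²*U = (√40 + ⅔)²*U = (2*√10 + ⅔)²*U = (⅔ + 2*√10)²*U = U*(⅔ + 2*√10)²)
√(325 + f(11)) = √(325 + (4/9)*11*(91 + 6*√10)) = √(325 + (4004/9 + 88*√10/3)) = √(6929/9 + 88*√10/3)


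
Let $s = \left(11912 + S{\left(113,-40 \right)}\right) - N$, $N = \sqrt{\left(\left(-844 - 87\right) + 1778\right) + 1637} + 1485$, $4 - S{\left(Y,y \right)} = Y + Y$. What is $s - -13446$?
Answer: $23651 - 6 \sqrt{69} \approx 23601.0$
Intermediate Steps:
$S{\left(Y,y \right)} = 4 - 2 Y$ ($S{\left(Y,y \right)} = 4 - \left(Y + Y\right) = 4 - 2 Y$)
$N = 1485 + 6 \sqrt{69}$ ($N = \sqrt{\left(-931 + 1778\right) + 1637} + 1485 = \sqrt{847 + 1637} + 1485 = \sqrt{2484} + 1485 = 6 \sqrt{69} + 1485 = 1485 + 6 \sqrt{69} \approx 1534.8$)
$s = 10205 - 6 \sqrt{69}$ ($s = \left(11912 + \left(4 - 226\right)\right) - \left(1485 + 6 \sqrt{69}\right) = \left(11912 - 222\right) - \left(1485 + 6 \sqrt{69}\right) = 11690 - \left(1485 + 6 \sqrt{69}\right) = 10205 - 6 \sqrt{69} \approx 10155.0$)
$s - -13446 = \left(10205 - 6 \sqrt{69}\right) - -13446 = \left(10205 - 6 \sqrt{69}\right) + 13446 = 23651 - 6 \sqrt{69}$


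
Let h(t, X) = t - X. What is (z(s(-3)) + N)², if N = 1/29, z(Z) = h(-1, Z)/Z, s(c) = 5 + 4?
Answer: 78961/68121 ≈ 1.1591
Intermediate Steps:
s(c) = 9
z(Z) = (-1 - Z)/Z
N = 1/29 ≈ 0.034483
(z(s(-3)) + N)² = ((-1 - 1*9)/9 + 1/29)² = ((-1 - 9)/9 + 1/29)² = ((⅑)*(-10) + 1/29)² = (-10/9 + 1/29)² = (-281/261)² = 78961/68121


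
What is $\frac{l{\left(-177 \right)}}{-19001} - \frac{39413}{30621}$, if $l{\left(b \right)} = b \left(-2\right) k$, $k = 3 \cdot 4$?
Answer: $- \frac{878964421}{581829621} \approx -1.5107$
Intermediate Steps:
$k = 12$
$l{\left(b \right)} = - 24 b$ ($l{\left(b \right)} = b \left(-2\right) 12 = - 2 b 12 = - 24 b$)
$\frac{l{\left(-177 \right)}}{-19001} - \frac{39413}{30621} = \frac{\left(-24\right) \left(-177\right)}{-19001} - \frac{39413}{30621} = 4248 \left(- \frac{1}{19001}\right) - \frac{39413}{30621} = - \frac{4248}{19001} - \frac{39413}{30621} = - \frac{878964421}{581829621}$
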